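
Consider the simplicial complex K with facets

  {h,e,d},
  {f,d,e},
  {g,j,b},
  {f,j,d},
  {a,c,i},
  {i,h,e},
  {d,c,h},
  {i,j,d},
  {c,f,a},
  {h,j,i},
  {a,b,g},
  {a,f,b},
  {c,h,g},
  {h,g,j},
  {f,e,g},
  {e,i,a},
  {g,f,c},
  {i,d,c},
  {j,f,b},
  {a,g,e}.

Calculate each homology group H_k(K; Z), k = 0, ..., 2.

H_0 = Z,  H_1 = Z ⊕ Z_2,  H_2 = 0.

Fix the vertex order a < b < c < d < e < f < g < h < i < j and write every simplex with vertices in increasing order. Then dim K = 2 and the simplices of K are:

  0-simplices (10): a, b, c, d, e, f, g, h, i, j
  1-simplices (30): ab, ac, ae, af, ag, ai, bf, bg, bj, cd, cf, cg, ch, ci, de, df, dh, di, dj, ef, eg, eh, ei, fg, fj, gh, gj, hi, hj, ij
  2-simplices (20): abf, abg, acf, aci, aeg, aei, bfj, bgj, cdh, cdi, cfg, cgh, def, deh, dfj, dij, efg, ehi, ghj, hij

so the chain groups are C_0 ≅ Z^10, C_1 ≅ Z^30, C_2 ≅ Z^20.

The boundary map ∂_1: C_1 → C_0 is given by ∂[p,q] = [q] − [p]. For instance
  ∂gh = h − g.
The 10×30 boundary matrix has rank 9 and Smith normal form diag(1,1,1,1,1,1,1,1,1).

∂_2: C_2 → C_1 acts by ∂[p,q,r] = [q,r] − [p,r] + [p,q]. For instance
  ∂abg = bg − ag + ab,
  ∂def = ef − df + de.
The resulting 30×20 matrix has rank 20, and its Smith normal form has invariant factors (1,1,1,1,1,1,1,1,1,1,1,1,1,1,1,1,1,1,1,2).

Computing H_k = (kernel of ∂_k) / (image of ∂_{k+1}):

  H_0: rank C_0 − rank ∂_1 = 10 − 9 = 1, and the invariant factors of ∂_1 are all 1, so H_0 = Z.
  H_1: rank ker ∂_1 − rank ∂_2 = (30 − 9) − 20 = 1, and ∂_2 has invariant factor 2 > 1, so H_1 = Z ⊕ Z_2.
  H_2: rank ker ∂_2 − rank ∂_3 = (20 − 20) − 0 = 0, and there is no ∂_3, so H_2 = 0.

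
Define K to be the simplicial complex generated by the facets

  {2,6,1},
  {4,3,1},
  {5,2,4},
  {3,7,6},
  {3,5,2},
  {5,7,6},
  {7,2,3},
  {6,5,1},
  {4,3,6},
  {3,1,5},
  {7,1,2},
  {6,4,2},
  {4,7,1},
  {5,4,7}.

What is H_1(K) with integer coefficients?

H_1 = Z^2.

Fix the vertex order 1 < 2 < 3 < 4 < 5 < 6 < 7 and write every simplex with vertices in increasing order. Then dim K = 2 and the simplices of K are:

  0-simplices (7): [1], [2], [3], [4], [5], [6], [7]
  1-simplices (21): [1,2], [1,3], [1,4], [1,5], [1,6], [1,7], [2,3], [2,4], [2,5], [2,6], [2,7], [3,4], [3,5], [3,6], [3,7], [4,5], [4,6], [4,7], [5,6], [5,7], [6,7]
  2-simplices (14): [1,2,6], [1,2,7], [1,3,4], [1,3,5], [1,4,7], [1,5,6], [2,3,5], [2,3,7], [2,4,5], [2,4,6], [3,4,6], [3,6,7], [4,5,7], [5,6,7]

Hence C_0 ≅ Z^7, C_1 ≅ Z^21, C_2 ≅ Z^14.

Boundary ∂_1: C_1 → C_0 maps an edge to its endpoints' difference, ∂[p,q] = q − p. For instance
  ∂[4,7] = [7] − [4].
As a 7×21 matrix over Z this has rank 6, with invariant factors (1,1,1,1,1,1).

∂_2: C_2 → C_1 acts by ∂[p,q,r] = [q,r] − [p,r] + [p,q]. For instance
  ∂[2,3,5] = [3,5] − [2,5] + [2,3],
  ∂[2,3,7] = [3,7] − [2,7] + [2,3].
As a 21×14 matrix over Z this has rank 13, with invariant factors (1,1,1,1,1,1,1,1,1,1,1,1,1).

Reading off H_k = ker ∂_k / im ∂_{k+1}:

  H_1: rank ker ∂_1 − rank ∂_2 = (21 − 6) − 13 = 2, and the invariant factors of ∂_2 are all 1, so H_1 = Z^2.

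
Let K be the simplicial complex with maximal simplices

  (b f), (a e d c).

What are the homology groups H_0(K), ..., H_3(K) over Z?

H_0 ≅ Z^2,  H_1 = 0,  H_2 = 0,  H_3 = 0.

Take the total order a < b < c < d < e < f on the vertex set. Then K (dimension 3) consists of the simplices:

  0-simplices (6): a, b, c, d, e, f
  1-simplices (7): ac, ad, ae, bf, cd, ce, de
  2-simplices (4): acd, ace, ade, cde
  3-simplices (1): acde

giving chain groups C_0 ≅ Z^6, C_1 ≅ Z^7, C_2 ≅ Z^4, C_3 ≅ Z^1.

∂_1: C_1 → C_0 sends each edge [p,q] (with p < q) to q − p. For instance
  ∂ac = c − a.
The 6×7 boundary matrix has rank 4 and Smith normal form diag(1,1,1,1).

∂_2: C_2 → C_1 acts by ∂[p,q,r] = [q,r] − [p,r] + [p,q]. For instance
  ∂cde = de − ce + cd,
  ∂ace = ce − ae + ac.
The 7×4 boundary matrix has rank 3 and Smith normal form diag(1,1,1).

∂_3: C_3 → C_2 sends each 3-simplex σ to the alternating sum Σ_i (−1)^i (σ with its i-th vertex removed). For instance
  ∂acde = cde − ade + ace − acd.
The resulting 4×1 matrix has rank 1, and its Smith normal form has invariant factors (1).

Now H_k = ker ∂_k / im ∂_{k+1}, so:

  H_0: rank C_0 − rank ∂_1 = 6 − 4 = 2, and the invariant factors of ∂_1 are all 1, so H_0 ≅ Z^2.
  H_1: rank ker ∂_1 − rank ∂_2 = (7 − 4) − 3 = 0, and the invariant factors of ∂_2 are all 1, so H_1 ≅ 0.
  H_2: rank ker ∂_2 − rank ∂_3 = (4 − 3) − 1 = 0, and the invariant factors of ∂_3 are all 1, so H_2 ≅ 0.
  H_3: rank ker ∂_3 − rank ∂_4 = (1 − 1) − 0 = 0, and there is no ∂_4, so H_3 ≅ 0.

As a check, the Euler characteristic is 6 − 7 + 4 − 1 = 2, which agrees with 2 − 0 + 0 − 0 = 2.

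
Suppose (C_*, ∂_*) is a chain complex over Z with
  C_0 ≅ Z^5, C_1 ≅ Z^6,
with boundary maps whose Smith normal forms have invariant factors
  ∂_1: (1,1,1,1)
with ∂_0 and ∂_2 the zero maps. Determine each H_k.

H_0: b_0 = 5 − 0 − 4 = 1; torsion from ∂_1 factors > 1: none. So H_0 ≅ Z.
H_1: b_1 = 6 − 4 − 0 = 2; torsion from ∂_2 factors > 1: none. So H_1 ≅ Z^2.

H_0 ≅ Z,  H_1 ≅ Z^2.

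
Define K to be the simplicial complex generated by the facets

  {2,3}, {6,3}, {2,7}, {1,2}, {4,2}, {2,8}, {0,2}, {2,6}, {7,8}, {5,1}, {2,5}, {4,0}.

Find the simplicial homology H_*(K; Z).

Fix the vertex order 0 < 1 < 2 < 3 < 4 < 5 < 6 < 7 < 8 and write every simplex with vertices in increasing order. Then dim K = 1 and the simplices of K are:

  0-simplices (9): [0], [1], [2], [3], [4], [5], [6], [7], [8]
  1-simplices (12): [0,2], [0,4], [1,2], [1,5], [2,3], [2,4], [2,5], [2,6], [2,7], [2,8], [3,6], [7,8]

so the chain groups are C_0 ≅ Z^9, C_1 ≅ Z^12.

∂_1: C_1 → C_0 sends each edge [p,q] (with p < q) to q − p. For instance
  ∂[2,3] = [3] − [2].
This gives a 9×12 integer matrix of rank 8; reducing to Smith normal form yields diagonal entries (1,1,1,1,1,1,1,1).

Now H_k = ker ∂_k / im ∂_{k+1}, so:

  H_0: rank C_0 − rank ∂_1 = 9 − 8 = 1, and the invariant factors of ∂_1 are all 1, so H_0 ≅ Z.
  H_1: rank ker ∂_1 − rank ∂_2 = (12 − 8) − 0 = 4, and there is no ∂_2, so H_1 ≅ Z^4.

As a check, the Euler characteristic is 9 − 12 = -3, which agrees with 1 − 4 = -3.
(K is a triangulation of a wedge of 4 circles.)

H_0 = Z,  H_1 = Z^4.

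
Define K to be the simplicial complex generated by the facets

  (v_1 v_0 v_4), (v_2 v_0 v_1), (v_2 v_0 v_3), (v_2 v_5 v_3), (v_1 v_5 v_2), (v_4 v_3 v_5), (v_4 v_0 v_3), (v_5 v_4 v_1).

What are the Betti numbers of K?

We work with the vertex ordering v_0 < v_1 < v_2 < v_3 < v_4 < v_5. The simplices of K, each written with vertices in increasing order, are:

  0-simplices (6): [v_0], [v_1], [v_2], [v_3], [v_4], [v_5]
  1-simplices (12): [v_0,v_1], [v_0,v_2], [v_0,v_3], [v_0,v_4], [v_1,v_2], [v_1,v_4], [v_1,v_5], [v_2,v_3], [v_2,v_5], [v_3,v_4], [v_3,v_5], [v_4,v_5]
  2-simplices (8): [v_0,v_1,v_2], [v_0,v_1,v_4], [v_0,v_2,v_3], [v_0,v_3,v_4], [v_1,v_2,v_5], [v_1,v_4,v_5], [v_2,v_3,v_5], [v_3,v_4,v_5]

giving chain groups C_0 ≅ Z^6, C_1 ≅ Z^12, C_2 ≅ Z^8.

The boundary map ∂_1: C_1 → C_0 sends each edge [p,q] (with p < q) to q − p.
The resulting 6×12 matrix has rank 5, and its Smith normal form has invariant factors (1,1,1,1,1).

The boundary map ∂_2: C_2 → C_1 acts by ∂[p,q,r] = [q,r] − [p,r] + [p,q]. For instance
  ∂[v_1,v_2,v_5] = [v_2,v_5] − [v_1,v_5] + [v_1,v_2],
  ∂[v_3,v_4,v_5] = [v_4,v_5] − [v_3,v_5] + [v_3,v_4].
The 12×8 boundary matrix has rank 7 and Smith normal form diag(1,1,1,1,1,1,1).

From H_k ≅ ker(∂_k) / im(∂_{k+1}) we obtain:

  H_0: rank C_0 − rank ∂_1 = 6 − 5 = 1, and the invariant factors of ∂_1 are all 1, so H_0 ≅ Z.
  H_1: rank ker ∂_1 − rank ∂_2 = (12 − 5) − 7 = 0, and the invariant factors of ∂_2 are all 1, so H_1 ≅ 0.
  H_2: rank ker ∂_2 − rank ∂_3 = (8 − 7) − 0 = 1, and there is no ∂_3, so H_2 ≅ Z.

Hence the Betti numbers are b_0 = 1, b_1 = 0, b_2 = 1.

b_0 = 1, b_1 = 0, b_2 = 1.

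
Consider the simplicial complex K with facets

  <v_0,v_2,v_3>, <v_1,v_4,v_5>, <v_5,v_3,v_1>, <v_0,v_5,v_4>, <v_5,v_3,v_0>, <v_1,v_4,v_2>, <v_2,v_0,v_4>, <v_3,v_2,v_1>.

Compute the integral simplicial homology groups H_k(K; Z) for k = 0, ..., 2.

H_0 = Z,  H_1 = 0,  H_2 = Z.

Fix the vertex order v_0 < v_1 < v_2 < v_3 < v_4 < v_5 and write every simplex with vertices in increasing order. Then dim K = 2 and the simplices of K are:

  0-simplices (6): [v_0], [v_1], [v_2], [v_3], [v_4], [v_5]
  1-simplices (12): [v_0,v_2], [v_0,v_3], [v_0,v_4], [v_0,v_5], [v_1,v_2], [v_1,v_3], [v_1,v_4], [v_1,v_5], [v_2,v_3], [v_2,v_4], [v_3,v_5], [v_4,v_5]
  2-simplices (8): [v_0,v_2,v_3], [v_0,v_2,v_4], [v_0,v_3,v_5], [v_0,v_4,v_5], [v_1,v_2,v_3], [v_1,v_2,v_4], [v_1,v_3,v_5], [v_1,v_4,v_5]

Hence C_0 ≅ Z^6, C_1 ≅ Z^12, C_2 ≅ Z^8.

Boundary ∂_1: C_1 → C_0 is given by ∂[p,q] = [q] − [p]. For instance
  ∂[v_1,v_3] = [v_3] − [v_1].
This gives a 6×12 integer matrix of rank 5; reducing to Smith normal form yields diagonal entries (1,1,1,1,1).

The boundary map ∂_2: C_2 → C_1 sends each 2-simplex [p,q,r] to [q,r] − [p,r] + [p,q]. For instance
  ∂[v_0,v_4,v_5] = [v_4,v_5] − [v_0,v_5] + [v_0,v_4],
  ∂[v_0,v_2,v_3] = [v_2,v_3] − [v_0,v_3] + [v_0,v_2].
The resulting 12×8 matrix has rank 7, and its Smith normal form has invariant factors (1,1,1,1,1,1,1).

From H_k ≅ ker(∂_k) / im(∂_{k+1}) we obtain:

  H_0: rank C_0 − rank ∂_1 = 6 − 5 = 1, and the invariant factors of ∂_1 are all 1, so H_0 = Z.
  H_1: rank ker ∂_1 − rank ∂_2 = (12 − 5) − 7 = 0, and the invariant factors of ∂_2 are all 1, so H_1 = 0.
  H_2: rank ker ∂_2 − rank ∂_3 = (8 − 7) − 0 = 1, and there is no ∂_3, so H_2 = Z.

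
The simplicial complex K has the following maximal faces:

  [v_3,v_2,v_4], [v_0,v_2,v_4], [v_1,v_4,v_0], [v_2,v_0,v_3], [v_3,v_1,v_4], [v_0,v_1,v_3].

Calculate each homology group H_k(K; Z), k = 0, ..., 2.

K has 5 vertices, 9 edges, 6 triangles.
rank ∂_0 = 0, rank ∂_1 = 4 ⇒ b_0 = 5 − 0 − 4 = 1; all invariant factors of ∂_1 are 1 so no torsion. So H_0 ≅ Z.
rank ∂_1 = 4, rank ∂_2 = 5 ⇒ b_1 = 9 − 4 − 5 = 0; all invariant factors of ∂_2 are 1 so no torsion. So H_1 ≅ 0.
rank ∂_2 = 5, rank ∂_3 = 0 ⇒ b_2 = 6 − 5 − 0 = 1. So H_2 ≅ Z.

H_0 = Z,  H_1 = 0,  H_2 = Z.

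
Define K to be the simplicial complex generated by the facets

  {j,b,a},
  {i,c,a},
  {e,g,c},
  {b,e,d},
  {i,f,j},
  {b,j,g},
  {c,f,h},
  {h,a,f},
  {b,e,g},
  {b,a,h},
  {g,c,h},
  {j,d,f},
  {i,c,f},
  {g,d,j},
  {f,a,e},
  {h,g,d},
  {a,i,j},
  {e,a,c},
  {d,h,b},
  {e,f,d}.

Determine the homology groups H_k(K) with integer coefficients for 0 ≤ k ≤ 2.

Fix the vertex order a < b < c < d < e < f < g < h < i < j and write every simplex with vertices in increasing order. Then dim K = 2 and the simplices of K are:

  0-simplices (10): a, b, c, d, e, f, g, h, i, j
  1-simplices (30): ab, ac, ae, af, ah, ai, aj, bd, be, bg, bh, bj, ce, cf, cg, ch, ci, de, df, dg, dh, dj, ef, eg, fh, fi, fj, gh, gj, ij
  2-simplices (20): abh, abj, ace, aci, aef, afh, aij, bde, bdh, beg, bgj, ceg, cfh, cfi, cgh, def, dfj, dgh, dgj, fij

giving chain groups C_0 ≅ Z^10, C_1 ≅ Z^30, C_2 ≅ Z^20.

The boundary map ∂_1: C_1 → C_0 maps an edge to its endpoints' difference, ∂[p,q] = q − p. For instance
  ∂cg = g − c.
The resulting 10×30 matrix has rank 9, and its Smith normal form has invariant factors (1,1,1,1,1,1,1,1,1).

The boundary map ∂_2: C_2 → C_1 maps a triangle to the signed sum of its edges. For instance
  ∂cfi = fi − ci + cf,
  ∂cfh = fh − ch + cf.
The resulting 30×20 matrix has rank 20, and its Smith normal form has invariant factors (1,1,1,1,1,1,1,1,1,1,1,1,1,1,1,1,1,1,1,2).

Reading off H_k = ker ∂_k / im ∂_{k+1}:

  H_0: rank C_0 − rank ∂_1 = 10 − 9 = 1, and the invariant factors of ∂_1 are all 1, so H_0 ≅ Z.
  H_1: rank ker ∂_1 − rank ∂_2 = (30 − 9) − 20 = 1, and ∂_2 has invariant factor 2 > 1, so H_1 ≅ Z ⊕ Z_2.
  H_2: rank ker ∂_2 − rank ∂_3 = (20 − 20) − 0 = 0, and there is no ∂_3, so H_2 ≅ 0.

H_0 ≅ Z,  H_1 ≅ Z ⊕ Z_2,  H_2 = 0.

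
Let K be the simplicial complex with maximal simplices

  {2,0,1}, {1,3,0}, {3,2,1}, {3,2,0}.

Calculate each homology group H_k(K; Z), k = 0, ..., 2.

Order the vertices as 0 < 1 < 2 < 3. Listing each simplex with vertices in this order, K has dimension 2 with simplices:

  0-simplices (4): [0], [1], [2], [3]
  1-simplices (6): [0,1], [0,2], [0,3], [1,2], [1,3], [2,3]
  2-simplices (4): [0,1,2], [0,1,3], [0,2,3], [1,2,3]

Hence C_0 ≅ Z^4, C_1 ≅ Z^6, C_2 ≅ Z^4.

∂_1: C_1 → C_0 sends each edge [p,q] (with p < q) to q − p. For instance
  ∂[0,3] = [3] − [0].
As a 4×6 matrix over Z this has rank 3, with invariant factors (1,1,1).

Boundary ∂_2: C_2 → C_1 acts by ∂[p,q,r] = [q,r] − [p,r] + [p,q]. For instance
  ∂[0,1,2] = [1,2] − [0,2] + [0,1],
  ∂[0,2,3] = [2,3] − [0,3] + [0,2].
As a 6×4 matrix over Z this has rank 3, with invariant factors (1,1,1).

Computing H_k = (kernel of ∂_k) / (image of ∂_{k+1}):

  H_0: rank C_0 − rank ∂_1 = 4 − 3 = 1, and the invariant factors of ∂_1 are all 1, so H_0 ≅ Z.
  H_1: rank ker ∂_1 − rank ∂_2 = (6 − 3) − 3 = 0, and the invariant factors of ∂_2 are all 1, so H_1 ≅ 0.
  H_2: rank ker ∂_2 − rank ∂_3 = (4 − 3) − 0 = 1, and there is no ∂_3, so H_2 ≅ Z.

(K is a triangulation of the 2-sphere S^2.)

H_0 = Z,  H_1 = 0,  H_2 = Z.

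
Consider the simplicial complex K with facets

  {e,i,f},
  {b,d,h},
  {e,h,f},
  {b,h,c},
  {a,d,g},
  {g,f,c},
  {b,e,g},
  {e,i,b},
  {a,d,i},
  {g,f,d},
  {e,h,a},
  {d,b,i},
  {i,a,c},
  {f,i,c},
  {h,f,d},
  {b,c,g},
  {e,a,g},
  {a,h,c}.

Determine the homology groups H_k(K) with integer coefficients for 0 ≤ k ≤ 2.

H_0 = Z,  H_1 = Z^2,  H_2 = Z.

K has 9 vertices, 27 edges, 18 triangles.
rank ∂_0 = 0, rank ∂_1 = 8 ⇒ b_0 = 9 − 0 − 8 = 1; all invariant factors of ∂_1 are 1 so no torsion. So H_0 ≅ Z.
rank ∂_1 = 8, rank ∂_2 = 17 ⇒ b_1 = 27 − 8 − 17 = 2; all invariant factors of ∂_2 are 1 so no torsion. So H_1 ≅ Z^2.
rank ∂_2 = 17, rank ∂_3 = 0 ⇒ b_2 = 18 − 17 − 0 = 1. So H_2 ≅ Z.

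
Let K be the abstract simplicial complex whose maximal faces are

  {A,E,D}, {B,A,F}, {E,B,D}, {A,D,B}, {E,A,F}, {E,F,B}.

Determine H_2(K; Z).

H_2 = Z.

Order the vertices as A < B < D < E < F. Listing each simplex with vertices in this order, K has dimension 2 with simplices:

  0-simplices (5): A, B, D, E, F
  1-simplices (9): AB, AD, AE, AF, BD, BE, BF, DE, EF
  2-simplices (6): ABD, ABF, ADE, AEF, BDE, BEF

giving chain groups C_0 ≅ Z^5, C_1 ≅ Z^9, C_2 ≅ Z^6.

The boundary map ∂_1: C_1 → C_0 maps an edge to its endpoints' difference, ∂[p,q] = q − p. For instance
  ∂AE = E − A.
As a 5×9 matrix over Z this has rank 4, with invariant factors (1,1,1,1).

Boundary ∂_2: C_2 → C_1 maps a triangle to the signed sum of its edges. For instance
  ∂ABF = BF − AF + AB,
  ∂ABD = BD − AD + AB.
The 9×6 boundary matrix has rank 5 and Smith normal form diag(1,1,1,1,1).

Computing H_k = (kernel of ∂_k) / (image of ∂_{k+1}):

  H_2: rank ker ∂_2 − rank ∂_3 = (6 − 5) − 0 = 1, and there is no ∂_3, so H_2 ≅ Z.

(K is a triangulation of the 2-sphere S^2.)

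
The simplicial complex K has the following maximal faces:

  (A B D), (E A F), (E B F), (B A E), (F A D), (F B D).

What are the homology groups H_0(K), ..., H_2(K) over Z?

Fix the vertex order A < B < D < E < F and write every simplex with vertices in increasing order. Then dim K = 2 and the simplices of K are:

  0-simplices (5): A, B, D, E, F
  1-simplices (9): AB, AD, AE, AF, BD, BE, BF, DF, EF
  2-simplices (6): ABD, ABE, ADF, AEF, BDF, BEF

giving chain groups C_0 ≅ Z^5, C_1 ≅ Z^9, C_2 ≅ Z^6.

∂_1: C_1 → C_0 sends each edge [p,q] (with p < q) to q − p.
The 5×9 boundary matrix has rank 4 and Smith normal form diag(1,1,1,1).

∂_2: C_2 → C_1 maps a triangle to the signed sum of its edges. For instance
  ∂BDF = DF − BF + BD,
  ∂BEF = EF − BF + BE.
The 9×6 boundary matrix has rank 5 and Smith normal form diag(1,1,1,1,1).

Reading off H_k = ker ∂_k / im ∂_{k+1}:

  H_0: rank C_0 − rank ∂_1 = 5 − 4 = 1, and the invariant factors of ∂_1 are all 1, so H_0 = Z.
  H_1: rank ker ∂_1 − rank ∂_2 = (9 − 4) − 5 = 0, and the invariant factors of ∂_2 are all 1, so H_1 = 0.
  H_2: rank ker ∂_2 − rank ∂_3 = (6 − 5) − 0 = 1, and there is no ∂_3, so H_2 = Z.

H_0 ≅ Z,  H_1 = 0,  H_2 ≅ Z.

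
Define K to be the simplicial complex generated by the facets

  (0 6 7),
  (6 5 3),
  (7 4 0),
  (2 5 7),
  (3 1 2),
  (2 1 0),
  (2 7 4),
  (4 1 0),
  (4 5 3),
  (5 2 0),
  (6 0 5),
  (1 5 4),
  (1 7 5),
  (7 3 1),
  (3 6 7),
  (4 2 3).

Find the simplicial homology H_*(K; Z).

H_0 = Z,  H_1 = Z^2,  H_2 = Z.

We work with the vertex ordering 0 < 1 < 2 < 3 < 4 < 5 < 6 < 7. The simplices of K, each written with vertices in increasing order, are:

  0-simplices (8): [0], [1], [2], [3], [4], [5], [6], [7]
  1-simplices (24): (24 of them)
  2-simplices (16): [0,1,2], [0,1,4], [0,2,5], [0,4,7], [0,5,6], [0,6,7], [1,2,3], [1,3,7], [1,4,5], [1,5,7], [2,3,4], [2,4,7], [2,5,7], [3,4,5], [3,5,6], [3,6,7]

giving chain groups C_0 ≅ Z^8, C_1 ≅ Z^24, C_2 ≅ Z^16.

Boundary ∂_1: C_1 → C_0 sends each edge [p,q] (with p < q) to q − p. For instance
  ∂[0,5] = [5] − [0].
The 8×24 boundary matrix has rank 7 and Smith normal form diag(1,1,1,1,1,1,1).

∂_2: C_2 → C_1 maps a triangle to the signed sum of its edges. For instance
  ∂[2,4,7] = [4,7] − [2,7] + [2,4],
  ∂[1,4,5] = [4,5] − [1,5] + [1,4].
This gives a 24×16 integer matrix of rank 15; reducing to Smith normal form yields diagonal entries (1,1,1,1,1,1,1,1,1,1,1,1,1,1,1).

From H_k ≅ ker(∂_k) / im(∂_{k+1}) we obtain:

  H_0: rank C_0 − rank ∂_1 = 8 − 7 = 1, and the invariant factors of ∂_1 are all 1, so H_0 ≅ Z.
  H_1: rank ker ∂_1 − rank ∂_2 = (24 − 7) − 15 = 2, and the invariant factors of ∂_2 are all 1, so H_1 ≅ Z^2.
  H_2: rank ker ∂_2 − rank ∂_3 = (16 − 15) − 0 = 1, and there is no ∂_3, so H_2 ≅ Z.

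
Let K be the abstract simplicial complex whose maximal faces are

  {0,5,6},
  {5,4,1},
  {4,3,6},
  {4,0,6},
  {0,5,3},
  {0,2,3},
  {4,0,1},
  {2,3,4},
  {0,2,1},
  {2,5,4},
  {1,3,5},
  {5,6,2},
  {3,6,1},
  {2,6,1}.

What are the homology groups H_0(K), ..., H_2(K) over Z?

H_0 ≅ Z,  H_1 ≅ Z^2,  H_2 ≅ Z.

K has 7 vertices, 21 edges, 14 triangles.
rank ∂_0 = 0, rank ∂_1 = 6 ⇒ b_0 = 7 − 0 − 6 = 1; all invariant factors of ∂_1 are 1 so no torsion. So H_0 = Z.
rank ∂_1 = 6, rank ∂_2 = 13 ⇒ b_1 = 21 − 6 − 13 = 2; all invariant factors of ∂_2 are 1 so no torsion. So H_1 = Z^2.
rank ∂_2 = 13, rank ∂_3 = 0 ⇒ b_2 = 14 − 13 − 0 = 1. So H_2 = Z.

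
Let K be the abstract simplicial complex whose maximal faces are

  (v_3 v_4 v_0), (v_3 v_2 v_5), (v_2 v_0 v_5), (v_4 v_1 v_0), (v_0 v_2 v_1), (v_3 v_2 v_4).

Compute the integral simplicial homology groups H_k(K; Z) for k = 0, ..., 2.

Fix the vertex order v_0 < v_1 < v_2 < v_3 < v_4 < v_5 and write every simplex with vertices in increasing order. Then dim K = 2 and the simplices of K are:

  0-simplices (6): [v_0], [v_1], [v_2], [v_3], [v_4], [v_5]
  1-simplices (12): [v_0,v_1], [v_0,v_2], [v_0,v_3], [v_0,v_4], [v_0,v_5], [v_1,v_2], [v_1,v_4], [v_2,v_3], [v_2,v_4], [v_2,v_5], [v_3,v_4], [v_3,v_5]
  2-simplices (6): [v_0,v_1,v_2], [v_0,v_1,v_4], [v_0,v_2,v_5], [v_0,v_3,v_4], [v_2,v_3,v_4], [v_2,v_3,v_5]

so the chain groups are C_0 ≅ Z^6, C_1 ≅ Z^12, C_2 ≅ Z^6.

The boundary map ∂_1: C_1 → C_0 sends each edge [p,q] (with p < q) to q − p. For instance
  ∂[v_0,v_3] = [v_3] − [v_0].
The 6×12 boundary matrix has rank 5 and Smith normal form diag(1,1,1,1,1).

Boundary ∂_2: C_2 → C_1 maps a triangle to the signed sum of its edges. For instance
  ∂[v_0,v_2,v_5] = [v_2,v_5] − [v_0,v_5] + [v_0,v_2],
  ∂[v_0,v_3,v_4] = [v_3,v_4] − [v_0,v_4] + [v_0,v_3].
The resulting 12×6 matrix has rank 6, and its Smith normal form has invariant factors (1,1,1,1,1,1).

Now H_k = ker ∂_k / im ∂_{k+1}, so:

  H_0: rank C_0 − rank ∂_1 = 6 − 5 = 1, and the invariant factors of ∂_1 are all 1, so H_0 = Z.
  H_1: rank ker ∂_1 − rank ∂_2 = (12 − 5) − 6 = 1, and the invariant factors of ∂_2 are all 1, so H_1 = Z.
  H_2: rank ker ∂_2 − rank ∂_3 = (6 − 6) − 0 = 0, and there is no ∂_3, so H_2 = 0.

H_0 = Z,  H_1 = Z,  H_2 = 0.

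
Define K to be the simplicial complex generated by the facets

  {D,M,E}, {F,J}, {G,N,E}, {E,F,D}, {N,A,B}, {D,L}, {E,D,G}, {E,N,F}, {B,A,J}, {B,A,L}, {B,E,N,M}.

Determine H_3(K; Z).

H_3 ≅ 0.

K has 10 vertices, 22 edges, 12 triangles, 1 3-simplex.
rank ∂_3 = 1, rank ∂_4 = 0 ⇒ b_3 = 1 − 1 − 0 = 0. So H_3 = 0.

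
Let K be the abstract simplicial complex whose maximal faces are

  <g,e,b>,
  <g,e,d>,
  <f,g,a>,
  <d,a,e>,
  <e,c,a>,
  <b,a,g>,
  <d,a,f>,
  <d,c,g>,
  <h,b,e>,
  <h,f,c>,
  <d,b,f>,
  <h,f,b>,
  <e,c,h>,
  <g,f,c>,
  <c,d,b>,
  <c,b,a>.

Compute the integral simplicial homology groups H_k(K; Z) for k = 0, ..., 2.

We work with the vertex ordering a < b < c < d < e < f < g < h. The simplices of K, each written with vertices in increasing order, are:

  0-simplices (8): a, b, c, d, e, f, g, h
  1-simplices (24): ab, ac, ad, ae, af, ag, bc, bd, be, bf, bg, bh, cd, ce, cf, cg, ch, de, df, dg, eg, eh, fg, fh
  2-simplices (16): abc, abg, ace, ade, adf, afg, bcd, bdf, beg, beh, bfh, cdg, ceh, cfg, cfh, deg

giving chain groups C_0 ≅ Z^8, C_1 ≅ Z^24, C_2 ≅ Z^16.

Boundary ∂_1: C_1 → C_0 maps an edge to its endpoints' difference, ∂[p,q] = q − p. For instance
  ∂bh = h − b.
This gives a 8×24 integer matrix of rank 7; reducing to Smith normal form yields diagonal entries (1,1,1,1,1,1,1).

∂_2: C_2 → C_1 maps a triangle to the signed sum of its edges. For instance
  ∂deg = eg − dg + de,
  ∂adf = df − af + ad.
The 24×16 boundary matrix has rank 15 and Smith normal form diag(1,1,1,1,1,1,1,1,1,1,1,1,1,1,1).

Reading off H_k = ker ∂_k / im ∂_{k+1}:

  H_0: rank C_0 − rank ∂_1 = 8 − 7 = 1, and the invariant factors of ∂_1 are all 1, so H_0 ≅ Z.
  H_1: rank ker ∂_1 − rank ∂_2 = (24 − 7) − 15 = 2, and the invariant factors of ∂_2 are all 1, so H_1 ≅ Z^2.
  H_2: rank ker ∂_2 − rank ∂_3 = (16 − 15) − 0 = 1, and there is no ∂_3, so H_2 ≅ Z.

H_0 ≅ Z,  H_1 ≅ Z^2,  H_2 ≅ Z.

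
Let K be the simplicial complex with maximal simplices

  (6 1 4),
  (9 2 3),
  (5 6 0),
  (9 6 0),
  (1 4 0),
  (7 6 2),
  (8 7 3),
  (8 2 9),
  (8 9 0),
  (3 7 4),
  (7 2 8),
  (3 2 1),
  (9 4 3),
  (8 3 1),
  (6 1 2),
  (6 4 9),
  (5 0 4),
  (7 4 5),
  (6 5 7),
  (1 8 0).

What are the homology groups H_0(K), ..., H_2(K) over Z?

H_0 ≅ Z,  H_1 ≅ Z × Z/2,  H_2 = 0.

Order the vertices as 0 < 1 < 2 < 3 < 4 < 5 < 6 < 7 < 8 < 9. Listing each simplex with vertices in this order, K has dimension 2 with simplices:

  0-simplices (10): [0], [1], [2], [3], [4], [5], [6], [7], [8], [9]
  1-simplices (30): (30 of them)
  2-simplices (20): (20 of them)

so the chain groups are C_0 ≅ Z^10, C_1 ≅ Z^30, C_2 ≅ Z^20.

∂_1: C_1 → C_0 maps an edge to its endpoints' difference, ∂[p,q] = q − p. For instance
  ∂[2,3] = [3] − [2].
As a 10×30 matrix over Z this has rank 9, with invariant factors (1,1,1,1,1,1,1,1,1).

Boundary ∂_2: C_2 → C_1 sends each 2-simplex [p,q,r] to [q,r] − [p,r] + [p,q]. For instance
  ∂[4,6,9] = [6,9] − [4,9] + [4,6],
  ∂[0,4,5] = [4,5] − [0,5] + [0,4].
The 30×20 boundary matrix has rank 20 and Smith normal form diag(1,1,1,1,1,1,1,1,1,1,1,1,1,1,1,1,1,1,1,2).

Reading off H_k = ker ∂_k / im ∂_{k+1}:

  H_0: rank C_0 − rank ∂_1 = 10 − 9 = 1, and the invariant factors of ∂_1 are all 1, so H_0 = Z.
  H_1: rank ker ∂_1 − rank ∂_2 = (30 − 9) − 20 = 1, and ∂_2 has invariant factor 2 > 1, so H_1 = Z × Z/2.
  H_2: rank ker ∂_2 − rank ∂_3 = (20 − 20) − 0 = 0, and there is no ∂_3, so H_2 = 0.

(K is a triangulation of the Klein bottle.)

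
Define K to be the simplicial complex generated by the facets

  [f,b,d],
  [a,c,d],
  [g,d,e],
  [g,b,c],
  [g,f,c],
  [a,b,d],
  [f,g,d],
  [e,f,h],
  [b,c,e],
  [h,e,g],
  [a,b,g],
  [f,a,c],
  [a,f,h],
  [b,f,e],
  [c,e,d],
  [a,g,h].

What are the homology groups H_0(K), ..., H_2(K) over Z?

H_0 ≅ Z,  H_1 ≅ Z^2,  H_2 ≅ Z.

Fix the vertex order a < b < c < d < e < f < g < h and write every simplex with vertices in increasing order. Then dim K = 2 and the simplices of K are:

  0-simplices (8): a, b, c, d, e, f, g, h
  1-simplices (24): ab, ac, ad, af, ag, ah, bc, bd, be, bf, bg, cd, ce, cf, cg, de, df, dg, ef, eg, eh, fg, fh, gh
  2-simplices (16): abd, abg, acd, acf, afh, agh, bce, bcg, bdf, bef, cde, cfg, deg, dfg, efh, egh

Hence C_0 ≅ Z^8, C_1 ≅ Z^24, C_2 ≅ Z^16.

The boundary map ∂_1: C_1 → C_0 sends each edge [p,q] (with p < q) to q − p. For instance
  ∂gh = h − g.
As a 8×24 matrix over Z this has rank 7, with invariant factors (1,1,1,1,1,1,1).

∂_2: C_2 → C_1 acts by ∂[p,q,r] = [q,r] − [p,r] + [p,q]. For instance
  ∂cfg = fg − cg + cf,
  ∂egh = gh − eh + eg.
This gives a 24×16 integer matrix of rank 15; reducing to Smith normal form yields diagonal entries (1,1,1,1,1,1,1,1,1,1,1,1,1,1,1).

Reading off H_k = ker ∂_k / im ∂_{k+1}:

  H_0: rank C_0 − rank ∂_1 = 8 − 7 = 1, and the invariant factors of ∂_1 are all 1, so H_0 = Z.
  H_1: rank ker ∂_1 − rank ∂_2 = (24 − 7) − 15 = 2, and the invariant factors of ∂_2 are all 1, so H_1 = Z^2.
  H_2: rank ker ∂_2 − rank ∂_3 = (16 − 15) − 0 = 1, and there is no ∂_3, so H_2 = Z.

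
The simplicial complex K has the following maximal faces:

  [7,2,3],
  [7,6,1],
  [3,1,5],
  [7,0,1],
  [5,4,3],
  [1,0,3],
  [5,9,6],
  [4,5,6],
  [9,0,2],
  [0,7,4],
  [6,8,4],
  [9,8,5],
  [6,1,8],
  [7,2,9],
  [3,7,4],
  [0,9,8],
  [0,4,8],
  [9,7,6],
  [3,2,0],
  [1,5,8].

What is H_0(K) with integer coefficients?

Fix the vertex order 0 < 1 < 2 < 3 < 4 < 5 < 6 < 7 < 8 < 9 and write every simplex with vertices in increasing order. Then dim K = 2 and the simplices of K are:

  0-simplices (10): [0], [1], [2], [3], [4], [5], [6], [7], [8], [9]
  1-simplices (30): (30 of them)
  2-simplices (20): (20 of them)

giving chain groups C_0 ≅ Z^10, C_1 ≅ Z^30, C_2 ≅ Z^20.

Boundary ∂_1: C_1 → C_0 maps an edge to its endpoints' difference, ∂[p,q] = q − p.
The 10×30 boundary matrix has rank 9 and Smith normal form diag(1,1,1,1,1,1,1,1,1).

Boundary ∂_2: C_2 → C_1 maps a triangle to the signed sum of its edges. For instance
  ∂[5,6,9] = [6,9] − [5,9] + [5,6],
  ∂[0,4,7] = [4,7] − [0,7] + [0,4].
The resulting 30×20 matrix has rank 20, and its Smith normal form has invariant factors (1,1,1,1,1,1,1,1,1,1,1,1,1,1,1,1,1,1,1,2).

Reading off H_k = ker ∂_k / im ∂_{k+1}:

  H_0: rank C_0 − rank ∂_1 = 10 − 9 = 1, and the invariant factors of ∂_1 are all 1, so H_0 ≅ Z.

H_0 ≅ Z.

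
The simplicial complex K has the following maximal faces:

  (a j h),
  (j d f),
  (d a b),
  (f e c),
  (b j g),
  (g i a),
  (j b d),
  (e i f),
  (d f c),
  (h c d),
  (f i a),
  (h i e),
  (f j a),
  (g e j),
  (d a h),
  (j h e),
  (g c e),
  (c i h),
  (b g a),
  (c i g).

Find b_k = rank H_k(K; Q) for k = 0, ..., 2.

We work with the vertex ordering a < b < c < d < e < f < g < h < i < j. The simplices of K, each written with vertices in increasing order, are:

  0-simplices (10): a, b, c, d, e, f, g, h, i, j
  1-simplices (30): ab, ad, af, ag, ah, ai, aj, bd, bg, bj, cd, ce, cf, cg, ch, ci, df, dh, dj, ef, eg, eh, ei, ej, fi, fj, gi, gj, hi, hj
  2-simplices (20): abd, abg, adh, afi, afj, agi, ahj, bdj, bgj, cdf, cdh, cef, ceg, cgi, chi, dfj, efi, egj, ehi, ehj

Hence C_0 ≅ Z^10, C_1 ≅ Z^30, C_2 ≅ Z^20.

The boundary map ∂_1: C_1 → C_0 sends each edge [p,q] (with p < q) to q − p.
The 10×30 boundary matrix has rank 9 and Smith normal form diag(1,1,1,1,1,1,1,1,1).

Boundary ∂_2: C_2 → C_1 sends each 2-simplex [p,q,r] to [q,r] − [p,r] + [p,q]. For instance
  ∂adh = dh − ah + ad,
  ∂bgj = gj − bj + bg.
As a 30×20 matrix over Z this has rank 20, with invariant factors (1,1,1,1,1,1,1,1,1,1,1,1,1,1,1,1,1,1,1,2).

Computing H_k = (kernel of ∂_k) / (image of ∂_{k+1}):

  H_0: rank C_0 − rank ∂_1 = 10 − 9 = 1, and the invariant factors of ∂_1 are all 1, so H_0 ≅ Z.
  H_1: rank ker ∂_1 − rank ∂_2 = (30 − 9) − 20 = 1, and ∂_2 has invariant factor 2 > 1, so H_1 ≅ Z ⊕ Z/2.
  H_2: rank ker ∂_2 − rank ∂_3 = (20 − 20) − 0 = 0, and there is no ∂_3, so H_2 ≅ 0.

As a check, the Euler characteristic is 10 − 30 + 20 = 0, which agrees with 1 − 1 + 0 = 0.
(K is a triangulation of the Klein bottle.)

Hence the Betti numbers are b_0 = 1, b_1 = 1, b_2 = 0.

b_0 = 1, b_1 = 1, b_2 = 0.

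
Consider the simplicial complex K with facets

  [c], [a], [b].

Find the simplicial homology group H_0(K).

Order the vertices as a < b < c. Listing each simplex with vertices in this order, K has dimension 0 with simplices:

  0-simplices (3): a, b, c

so the chain groups are C_0 ≅ Z^3.

Reading off H_k = ker ∂_k / im ∂_{k+1}:

  H_0: rank C_0 − rank ∂_1 = 3 − 0 = 3, and there is no ∂_1, so H_0 ≅ Z^3.

(K is a triangulation of a set of 3 points.)

H_0 ≅ Z^3.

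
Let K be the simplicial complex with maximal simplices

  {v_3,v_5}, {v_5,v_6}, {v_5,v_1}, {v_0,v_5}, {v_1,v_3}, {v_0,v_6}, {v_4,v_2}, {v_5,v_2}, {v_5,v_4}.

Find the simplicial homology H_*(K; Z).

H_0 ≅ Z,  H_1 ≅ Z^3.

We work with the vertex ordering v_0 < v_1 < v_2 < v_3 < v_4 < v_5 < v_6. The simplices of K, each written with vertices in increasing order, are:

  0-simplices (7): [v_0], [v_1], [v_2], [v_3], [v_4], [v_5], [v_6]
  1-simplices (9): [v_0,v_5], [v_0,v_6], [v_1,v_3], [v_1,v_5], [v_2,v_4], [v_2,v_5], [v_3,v_5], [v_4,v_5], [v_5,v_6]

giving chain groups C_0 ≅ Z^7, C_1 ≅ Z^9.

The boundary map ∂_1: C_1 → C_0 is given by ∂[p,q] = [q] − [p]. For instance
  ∂[v_0,v_6] = [v_6] − [v_0].
The 7×9 boundary matrix has rank 6 and Smith normal form diag(1,1,1,1,1,1).

Computing H_k = (kernel of ∂_k) / (image of ∂_{k+1}):

  H_0: rank C_0 − rank ∂_1 = 7 − 6 = 1, and the invariant factors of ∂_1 are all 1, so H_0 = Z.
  H_1: rank ker ∂_1 − rank ∂_2 = (9 − 6) − 0 = 3, and there is no ∂_2, so H_1 = Z^3.

As a check, the Euler characteristic is 7 − 9 = -2, which agrees with 1 − 3 = -2.
(K is a triangulation of a wedge of 3 circles.)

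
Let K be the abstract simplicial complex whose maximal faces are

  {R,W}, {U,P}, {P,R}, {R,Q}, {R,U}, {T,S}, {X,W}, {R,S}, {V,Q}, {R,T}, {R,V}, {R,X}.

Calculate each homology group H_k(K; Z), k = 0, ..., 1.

We work with the vertex ordering P < Q < R < S < T < U < V < W < X. The simplices of K, each written with vertices in increasing order, are:

  0-simplices (9): P, Q, R, S, T, U, V, W, X
  1-simplices (12): PR, PU, QR, QV, RS, RT, RU, RV, RW, RX, ST, WX

Hence C_0 ≅ Z^9, C_1 ≅ Z^12.

Boundary ∂_1: C_1 → C_0 sends each edge [p,q] (with p < q) to q − p.
This gives a 9×12 integer matrix of rank 8; reducing to Smith normal form yields diagonal entries (1,1,1,1,1,1,1,1).

Now H_k = ker ∂_k / im ∂_{k+1}, so:

  H_0: rank C_0 − rank ∂_1 = 9 − 8 = 1, and the invariant factors of ∂_1 are all 1, so H_0 = Z.
  H_1: rank ker ∂_1 − rank ∂_2 = (12 − 8) − 0 = 4, and there is no ∂_2, so H_1 = Z^4.

H_0 ≅ Z,  H_1 ≅ Z^4.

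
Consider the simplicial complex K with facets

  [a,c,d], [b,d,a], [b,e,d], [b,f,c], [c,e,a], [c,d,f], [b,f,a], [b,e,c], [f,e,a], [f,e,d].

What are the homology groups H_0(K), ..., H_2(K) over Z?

H_0 = Z,  H_1 = Z/2Z,  H_2 = 0.

Take the total order a < b < c < d < e < f on the vertex set. Then K (dimension 2) consists of the simplices:

  0-simplices (6): a, b, c, d, e, f
  1-simplices (15): ab, ac, ad, ae, af, bc, bd, be, bf, cd, ce, cf, de, df, ef
  2-simplices (10): abd, abf, acd, ace, aef, bce, bcf, bde, cdf, def

so the chain groups are C_0 ≅ Z^6, C_1 ≅ Z^15, C_2 ≅ Z^10.

∂_1: C_1 → C_0 is given by ∂[p,q] = [q] − [p]. For instance
  ∂ae = e − a.
This gives a 6×15 integer matrix of rank 5; reducing to Smith normal form yields diagonal entries (1,1,1,1,1).

Boundary ∂_2: C_2 → C_1 maps a triangle to the signed sum of its edges. For instance
  ∂abf = bf − af + ab,
  ∂ace = ce − ae + ac.
As a 15×10 matrix over Z this has rank 10, with invariant factors (1,1,1,1,1,1,1,1,1,2).

Computing H_k = (kernel of ∂_k) / (image of ∂_{k+1}):

  H_0: rank C_0 − rank ∂_1 = 6 − 5 = 1, and the invariant factors of ∂_1 are all 1, so H_0 = Z.
  H_1: rank ker ∂_1 − rank ∂_2 = (15 − 5) − 10 = 0, and ∂_2 has invariant factor 2 > 1, so H_1 = Z/2Z.
  H_2: rank ker ∂_2 − rank ∂_3 = (10 − 10) − 0 = 0, and there is no ∂_3, so H_2 = 0.

(K is a triangulation of the real projective plane RP^2.)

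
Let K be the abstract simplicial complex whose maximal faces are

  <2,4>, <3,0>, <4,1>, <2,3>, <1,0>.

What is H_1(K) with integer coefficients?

H_1 = Z.

Fix the vertex order 0 < 1 < 2 < 3 < 4 and write every simplex with vertices in increasing order. Then dim K = 1 and the simplices of K are:

  0-simplices (5): [0], [1], [2], [3], [4]
  1-simplices (5): [0,1], [0,3], [1,4], [2,3], [2,4]

Hence C_0 ≅ Z^5, C_1 ≅ Z^5.

Boundary ∂_1: C_1 → C_0 is given by ∂[p,q] = [q] − [p]. For instance
  ∂[0,3] = [3] − [0].
As a 5×5 matrix over Z this has rank 4, with invariant factors (1,1,1,1).

Now H_k = ker ∂_k / im ∂_{k+1}, so:

  H_1: rank ker ∂_1 − rank ∂_2 = (5 − 4) − 0 = 1, and there is no ∂_2, so H_1 ≅ Z.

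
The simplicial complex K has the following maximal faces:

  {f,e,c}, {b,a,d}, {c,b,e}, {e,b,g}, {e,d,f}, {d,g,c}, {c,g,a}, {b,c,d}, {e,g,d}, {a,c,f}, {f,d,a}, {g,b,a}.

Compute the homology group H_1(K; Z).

Take the total order a < b < c < d < e < f < g on the vertex set. Then K (dimension 2) consists of the simplices:

  0-simplices (7): a, b, c, d, e, f, g
  1-simplices (18): ab, ac, ad, af, ag, bc, bd, be, bg, cd, ce, cf, cg, de, df, dg, ef, eg
  2-simplices (12): abd, abg, acf, acg, adf, bcd, bce, beg, cdg, cef, def, deg

Hence C_0 ≅ Z^7, C_1 ≅ Z^18, C_2 ≅ Z^12.

Boundary ∂_1: C_1 → C_0 is given by ∂[p,q] = [q] − [p]. For instance
  ∂bg = g − b.
This gives a 7×18 integer matrix of rank 6; reducing to Smith normal form yields diagonal entries (1,1,1,1,1,1).

∂_2: C_2 → C_1 maps a triangle to the signed sum of its edges. For instance
  ∂acg = cg − ag + ac,
  ∂abg = bg − ag + ab.
The resulting 18×12 matrix has rank 12, and its Smith normal form has invariant factors (1,1,1,1,1,1,1,1,1,1,1,2).

Now H_k = ker ∂_k / im ∂_{k+1}, so:

  H_1: rank ker ∂_1 − rank ∂_2 = (18 − 6) − 12 = 0, and ∂_2 has invariant factor 2 > 1, so H_1 ≅ Z_2.

(K is a triangulation of the real projective plane RP^2.)

H_1 ≅ Z_2.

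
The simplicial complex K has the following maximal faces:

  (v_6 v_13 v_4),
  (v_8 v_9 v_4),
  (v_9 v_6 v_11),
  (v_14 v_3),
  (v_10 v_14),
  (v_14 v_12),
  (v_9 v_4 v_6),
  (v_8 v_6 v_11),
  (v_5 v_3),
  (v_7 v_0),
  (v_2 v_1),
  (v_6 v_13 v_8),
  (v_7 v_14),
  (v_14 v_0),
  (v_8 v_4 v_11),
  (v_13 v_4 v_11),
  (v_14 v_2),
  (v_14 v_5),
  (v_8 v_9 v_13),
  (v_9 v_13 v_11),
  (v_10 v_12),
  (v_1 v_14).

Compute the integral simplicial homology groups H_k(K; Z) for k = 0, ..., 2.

We work with the vertex ordering v_0 < v_1 < v_2 < v_3 < v_4 < v_5 < v_6 < v_7 < v_8 < v_9 < v_10 < v_11 < v_12 < v_13 < v_14. The simplices of K, each written with vertices in increasing order, are:

  0-simplices (15): [v_0], [v_1], [v_2], [v_3], [v_4], [v_5], [v_6], [v_7], [v_8], [v_9], [v_10], [v_11], [v_12], [v_13], [v_14]
  1-simplices (27): (27 of them)
  2-simplices (10): [v_4,v_6,v_9], [v_4,v_6,v_13], [v_4,v_8,v_9], [v_4,v_8,v_11], [v_4,v_11,v_13], [v_6,v_8,v_11], [v_6,v_8,v_13], [v_6,v_9,v_11], [v_8,v_9,v_13], [v_9,v_11,v_13]

so the chain groups are C_0 ≅ Z^15, C_1 ≅ Z^27, C_2 ≅ Z^10.

The boundary map ∂_1: C_1 → C_0 is given by ∂[p,q] = [q] − [p]. For instance
  ∂[v_4,v_13] = [v_13] − [v_4].
As a 15×27 matrix over Z this has rank 13, with invariant factors (1,1,1,1,1,1,1,1,1,1,1,1,1).

Boundary ∂_2: C_2 → C_1 acts by ∂[p,q,r] = [q,r] − [p,r] + [p,q]. For instance
  ∂[v_6,v_8,v_11] = [v_8,v_11] − [v_6,v_11] + [v_6,v_8],
  ∂[v_6,v_8,v_13] = [v_8,v_13] − [v_6,v_13] + [v_6,v_8].
The 27×10 boundary matrix has rank 10 and Smith normal form diag(1,1,1,1,1,1,1,1,1,2).

From H_k ≅ ker(∂_k) / im(∂_{k+1}) we obtain:

  H_0: rank C_0 − rank ∂_1 = 15 − 13 = 2, and the invariant factors of ∂_1 are all 1, so H_0 ≅ Z^2.
  H_1: rank ker ∂_1 − rank ∂_2 = (27 − 13) − 10 = 4, and ∂_2 has invariant factor 2 > 1, so H_1 ≅ Z^4 ⊕ Z/2Z.
  H_2: rank ker ∂_2 − rank ∂_3 = (10 − 10) − 0 = 0, and there is no ∂_3, so H_2 ≅ 0.

As a check, the Euler characteristic is 15 − 27 + 10 = -2, which agrees with 2 − 4 + 0 = -2.

H_0 = Z^2,  H_1 = Z^4 ⊕ Z/2Z,  H_2 = 0.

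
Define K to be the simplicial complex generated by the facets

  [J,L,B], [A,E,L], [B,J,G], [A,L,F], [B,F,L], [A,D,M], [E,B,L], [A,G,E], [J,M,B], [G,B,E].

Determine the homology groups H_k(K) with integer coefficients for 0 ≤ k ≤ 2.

K has 9 vertices, 19 edges, 10 triangles.
rank ∂_0 = 0, rank ∂_1 = 8 ⇒ b_0 = 9 − 0 − 8 = 1; all invariant factors of ∂_1 are 1 so no torsion. So H_0 = Z.
rank ∂_1 = 8, rank ∂_2 = 10 ⇒ b_1 = 19 − 8 − 10 = 1; all invariant factors of ∂_2 are 1 so no torsion. So H_1 = Z.
rank ∂_2 = 10, rank ∂_3 = 0 ⇒ b_2 = 10 − 10 − 0 = 0. So H_2 = 0.

H_0 ≅ Z,  H_1 ≅ Z,  H_2 = 0.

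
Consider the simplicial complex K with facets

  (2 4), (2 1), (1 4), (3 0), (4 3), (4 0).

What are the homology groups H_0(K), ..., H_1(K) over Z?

H_0 ≅ Z,  H_1 ≅ Z^2.

K has 5 vertices, 6 edges.
rank ∂_0 = 0, rank ∂_1 = 4 ⇒ b_0 = 5 − 0 − 4 = 1; all invariant factors of ∂_1 are 1 so no torsion. So H_0 ≅ Z.
rank ∂_1 = 4, rank ∂_2 = 0 ⇒ b_1 = 6 − 4 − 0 = 2. So H_1 ≅ Z^2.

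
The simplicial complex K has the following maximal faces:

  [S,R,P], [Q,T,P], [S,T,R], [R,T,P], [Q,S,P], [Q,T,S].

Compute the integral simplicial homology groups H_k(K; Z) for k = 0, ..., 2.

H_0 ≅ Z,  H_1 = 0,  H_2 ≅ Z.

Take the total order P < Q < R < S < T on the vertex set. Then K (dimension 2) consists of the simplices:

  0-simplices (5): P, Q, R, S, T
  1-simplices (9): PQ, PR, PS, PT, QS, QT, RS, RT, ST
  2-simplices (6): PQS, PQT, PRS, PRT, QST, RST

Hence C_0 ≅ Z^5, C_1 ≅ Z^9, C_2 ≅ Z^6.

Boundary ∂_1: C_1 → C_0 sends each edge [p,q] (with p < q) to q − p.
The 5×9 boundary matrix has rank 4 and Smith normal form diag(1,1,1,1).

The boundary map ∂_2: C_2 → C_1 acts by ∂[p,q,r] = [q,r] − [p,r] + [p,q]. For instance
  ∂PRT = RT − PT + PR,
  ∂QST = ST − QT + QS.
As a 9×6 matrix over Z this has rank 5, with invariant factors (1,1,1,1,1).

Computing H_k = (kernel of ∂_k) / (image of ∂_{k+1}):

  H_0: rank C_0 − rank ∂_1 = 5 − 4 = 1, and the invariant factors of ∂_1 are all 1, so H_0 ≅ Z.
  H_1: rank ker ∂_1 − rank ∂_2 = (9 − 4) − 5 = 0, and the invariant factors of ∂_2 are all 1, so H_1 ≅ 0.
  H_2: rank ker ∂_2 − rank ∂_3 = (6 − 5) − 0 = 1, and there is no ∂_3, so H_2 ≅ Z.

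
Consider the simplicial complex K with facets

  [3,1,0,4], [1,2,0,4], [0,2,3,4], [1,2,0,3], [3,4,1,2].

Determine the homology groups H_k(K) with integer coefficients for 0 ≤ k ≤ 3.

H_0 ≅ Z,  H_1 = 0,  H_2 = 0,  H_3 ≅ Z.

We work with the vertex ordering 0 < 1 < 2 < 3 < 4. The simplices of K, each written with vertices in increasing order, are:

  0-simplices (5): [0], [1], [2], [3], [4]
  1-simplices (10): [0,1], [0,2], [0,3], [0,4], [1,2], [1,3], [1,4], [2,3], [2,4], [3,4]
  2-simplices (10): [0,1,2], [0,1,3], [0,1,4], [0,2,3], [0,2,4], [0,3,4], [1,2,3], [1,2,4], [1,3,4], [2,3,4]
  3-simplices (5): [0,1,2,3], [0,1,2,4], [0,1,3,4], [0,2,3,4], [1,2,3,4]

so the chain groups are C_0 ≅ Z^5, C_1 ≅ Z^10, C_2 ≅ Z^10, C_3 ≅ Z^5.

Boundary ∂_1: C_1 → C_0 is given by ∂[p,q] = [q] − [p].
As a 5×10 matrix over Z this has rank 4, with invariant factors (1,1,1,1).

Boundary ∂_2: C_2 → C_1 sends each 2-simplex [p,q,r] to [q,r] − [p,r] + [p,q]. For instance
  ∂[1,2,4] = [2,4] − [1,4] + [1,2],
  ∂[1,2,3] = [2,3] − [1,3] + [1,2].
As a 10×10 matrix over Z this has rank 6, with invariant factors (1,1,1,1,1,1).

Boundary ∂_3: C_3 → C_2 sends each 3-simplex σ to the alternating sum Σ_i (−1)^i (σ with its i-th vertex removed). For instance
  ∂[1,2,3,4] = [2,3,4] − [1,3,4] + [1,2,4] − [1,2,3],
  ∂[0,1,2,4] = [1,2,4] − [0,2,4] + [0,1,4] − [0,1,2].
The 10×5 boundary matrix has rank 4 and Smith normal form diag(1,1,1,1).

Computing H_k = (kernel of ∂_k) / (image of ∂_{k+1}):

  H_0: rank C_0 − rank ∂_1 = 5 − 4 = 1, and the invariant factors of ∂_1 are all 1, so H_0 = Z.
  H_1: rank ker ∂_1 − rank ∂_2 = (10 − 4) − 6 = 0, and the invariant factors of ∂_2 are all 1, so H_1 = 0.
  H_2: rank ker ∂_2 − rank ∂_3 = (10 − 6) − 4 = 0, and the invariant factors of ∂_3 are all 1, so H_2 = 0.
  H_3: rank ker ∂_3 − rank ∂_4 = (5 − 4) − 0 = 1, and there is no ∂_4, so H_3 = Z.

As a check, the Euler characteristic is 5 − 10 + 10 − 5 = 0, which agrees with 1 − 0 + 0 − 1 = 0.
(K is a triangulation of the 3-sphere S^3.)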